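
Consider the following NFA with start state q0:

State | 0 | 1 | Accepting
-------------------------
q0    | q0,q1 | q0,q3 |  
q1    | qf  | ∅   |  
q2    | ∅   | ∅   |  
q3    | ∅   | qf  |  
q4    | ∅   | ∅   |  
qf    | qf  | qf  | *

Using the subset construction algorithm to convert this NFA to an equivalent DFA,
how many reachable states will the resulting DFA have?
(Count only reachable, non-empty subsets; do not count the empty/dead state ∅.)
Start subset: {q0}
{q0}: on 0 → {q0, q1}, on 1 → {q0, q3}
{q0, q1}: on 0 → {q0, q1, qf}, on 1 → {q0, q3}
{q0, q3}: on 0 → {q0, q1}, on 1 → {q0, q3, qf}
{q0, q1, qf}: on 0 → {q0, q1, qf}, on 1 → {q0, q3, qf}
{q0, q3, qf}: on 0 → {q0, q1, qf}, on 1 → {q0, q3, qf}
Reachable non-empty subsets: {q0}, {q0, q1}, {q0, q3}, {q0, q1, qf}, {q0, q3, qf} — 5 in total.

Final answer: 5 states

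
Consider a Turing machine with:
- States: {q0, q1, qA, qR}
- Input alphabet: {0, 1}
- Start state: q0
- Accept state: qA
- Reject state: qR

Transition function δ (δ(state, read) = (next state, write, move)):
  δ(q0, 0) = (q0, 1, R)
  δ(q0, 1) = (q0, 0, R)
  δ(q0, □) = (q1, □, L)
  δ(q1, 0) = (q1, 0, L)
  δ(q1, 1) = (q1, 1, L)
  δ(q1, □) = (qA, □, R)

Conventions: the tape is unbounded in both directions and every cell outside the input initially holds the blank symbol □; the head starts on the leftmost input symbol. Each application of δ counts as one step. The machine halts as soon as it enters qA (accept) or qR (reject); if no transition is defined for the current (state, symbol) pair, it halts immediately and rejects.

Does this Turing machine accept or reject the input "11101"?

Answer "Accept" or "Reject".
Step 0: [q0]11101 (head at position 0)
Step 1: δ(q0, 1) = (q0, 0, R)  ⊢  0[q0]1101 (head at position 1)
Step 2: δ(q0, 1) = (q0, 0, R)  ⊢  00[q0]101 (head at position 2)
Step 3: δ(q0, 1) = (q0, 0, R)  ⊢  000[q0]01 (head at position 3)
Step 4: δ(q0, 0) = (q0, 1, R)  ⊢  0001[q0]1 (head at position 4)
Step 5: δ(q0, 1) = (q0, 0, R)  ⊢  00010[q0]□ (head at position 5)
Step 6: δ(q0, □) = (q1, □, L)  ⊢  0001[q1]0□ (head at position 4)
Step 7: δ(q1, 0) = (q1, 0, L)  ⊢  000[q1]10□ (head at position 3)
Step 8: δ(q1, 1) = (q1, 1, L)  ⊢  00[q1]010□ (head at position 2)
Step 9: δ(q1, 0) = (q1, 0, L)  ⊢  0[q1]0010□ (head at position 1)
Step 10: δ(q1, 0) = (q1, 0, L)  ⊢  [q1]00010□ (head at position 0)
Step 11: δ(q1, 0) = (q1, 0, L)  ⊢  [q1]□00010□ (head at position -1)
Step 12: δ(q1, □) = (qA, □, R)  ⊢  □[qA]00010□ (head at position 0)
The machine is in qA, so it halts and accepts.

Final answer: Accept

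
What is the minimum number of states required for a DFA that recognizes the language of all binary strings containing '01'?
Language: binary strings containing '01'
Lower bound (Myhill–Nerode): the prefixes ε, 0, 01 are pairwise distinguishable:
  ε vs 01: suffix ε distinguishes them (ε is rejected, 01 is accepted)
  0 vs 01: suffix ε distinguishes them (0 is rejected, 01 is accepted)
  ε vs 0: suffix 1 distinguishes them (ε·1 = 1 is rejected, 0·1 = 01 is accepted)
So any DFA needs at least 3 states.
Upper bound: a DFA with 3 states exists (one state per class above: 'no progress', 'last symbol 0', and 'seen 01' (accepting sink)).
Minimum states: 3

Final answer: 3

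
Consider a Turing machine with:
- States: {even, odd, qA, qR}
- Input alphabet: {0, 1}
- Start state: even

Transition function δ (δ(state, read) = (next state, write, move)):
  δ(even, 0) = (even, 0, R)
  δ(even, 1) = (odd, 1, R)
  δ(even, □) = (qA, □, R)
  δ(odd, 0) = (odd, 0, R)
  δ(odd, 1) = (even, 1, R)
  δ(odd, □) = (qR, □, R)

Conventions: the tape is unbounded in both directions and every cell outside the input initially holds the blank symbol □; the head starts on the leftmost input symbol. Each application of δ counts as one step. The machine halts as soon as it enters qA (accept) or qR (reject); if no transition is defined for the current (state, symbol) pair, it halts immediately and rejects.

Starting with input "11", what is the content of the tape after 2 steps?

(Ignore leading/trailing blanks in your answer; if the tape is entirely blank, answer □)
Step 0: [even]11 (head at position 0)
Step 1: δ(even, 1) = (odd, 1, R)  ⊢  1[odd]1 (head at position 1)
Step 2: δ(odd, 1) = (even, 1, R)  ⊢  11[even]□ (head at position 2)
Tape after 2 steps (ignoring surrounding blanks): 11

Final answer: Tape: 11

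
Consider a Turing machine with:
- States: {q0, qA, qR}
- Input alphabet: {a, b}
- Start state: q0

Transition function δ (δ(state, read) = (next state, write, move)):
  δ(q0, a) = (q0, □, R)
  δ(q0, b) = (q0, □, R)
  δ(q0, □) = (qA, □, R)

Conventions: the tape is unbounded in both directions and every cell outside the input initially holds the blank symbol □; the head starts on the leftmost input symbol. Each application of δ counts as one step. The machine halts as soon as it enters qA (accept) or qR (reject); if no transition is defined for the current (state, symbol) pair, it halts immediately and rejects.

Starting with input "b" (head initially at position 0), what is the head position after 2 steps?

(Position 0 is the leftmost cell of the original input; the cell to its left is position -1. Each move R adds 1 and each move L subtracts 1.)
Step 0: [q0]b (head at position 0)
Step 1: δ(q0, b) = (q0, □, R)  ⊢  □[q0]□ (head at position 1)
Step 2: δ(q0, □) = (qA, □, R)  ⊢  □□[qA]□ (head at position 2)
Head position after 2 steps: 2

Final answer: Position 2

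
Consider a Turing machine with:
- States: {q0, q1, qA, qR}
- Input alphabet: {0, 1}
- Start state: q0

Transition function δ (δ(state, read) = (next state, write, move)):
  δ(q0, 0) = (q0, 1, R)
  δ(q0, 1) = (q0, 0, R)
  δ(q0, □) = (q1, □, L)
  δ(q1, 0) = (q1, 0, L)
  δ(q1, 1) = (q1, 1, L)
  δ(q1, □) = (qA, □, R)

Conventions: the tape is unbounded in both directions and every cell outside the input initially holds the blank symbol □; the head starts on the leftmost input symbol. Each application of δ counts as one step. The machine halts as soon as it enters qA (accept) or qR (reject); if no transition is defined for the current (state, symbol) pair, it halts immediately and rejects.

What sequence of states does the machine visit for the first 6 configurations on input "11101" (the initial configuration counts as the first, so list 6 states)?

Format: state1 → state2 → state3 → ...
Step 0: [q0]11101 (head at position 0)
Step 1: δ(q0, 1) = (q0, 0, R)  ⊢  0[q0]1101 (head at position 1)
Step 2: δ(q0, 1) = (q0, 0, R)  ⊢  00[q0]101 (head at position 2)
Step 3: δ(q0, 1) = (q0, 0, R)  ⊢  000[q0]01 (head at position 3)
Step 4: δ(q0, 0) = (q0, 1, R)  ⊢  0001[q0]1 (head at position 4)
Step 5: δ(q0, 1) = (q0, 0, R)  ⊢  00010[q0]□ (head at position 5)
Reading off the states of these 6 configurations: q0 → q0 → q0 → q0 → q0 → q0

Final answer: q0 → q0 → q0 → q0 → q0 → q0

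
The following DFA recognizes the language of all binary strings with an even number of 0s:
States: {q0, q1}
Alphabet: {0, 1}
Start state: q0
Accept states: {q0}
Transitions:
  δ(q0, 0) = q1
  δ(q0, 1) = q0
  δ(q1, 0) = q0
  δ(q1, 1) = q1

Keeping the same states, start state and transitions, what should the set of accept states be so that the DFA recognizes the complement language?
The DFA is complete (every state has a transition on every symbol), so the complement
is recognized by the same DFA with accepting and non-accepting states swapped.
Original accept states: {q0}
Complement accept states = All states - Original accept states
= {q0, q1} - {q0}
= {q1}
Complement language: strings with an ODD number of 0s

Final answer: {q1}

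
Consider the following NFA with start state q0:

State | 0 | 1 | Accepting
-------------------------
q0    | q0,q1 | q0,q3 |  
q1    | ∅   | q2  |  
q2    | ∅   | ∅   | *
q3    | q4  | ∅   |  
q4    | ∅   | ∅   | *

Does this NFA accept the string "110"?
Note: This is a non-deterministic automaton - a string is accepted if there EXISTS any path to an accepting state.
Track the set of states the NFA could be in: start {q0}
Read '1': {q0} → {q0, q3}
Read '1': {q0, q3} → {q0, q3}
Read '0': {q0, q3} → {q0, q1, q4}
Final set {q0, q1, q4} contains accepting state(s) {q4} → accepted.

Final answer: Yes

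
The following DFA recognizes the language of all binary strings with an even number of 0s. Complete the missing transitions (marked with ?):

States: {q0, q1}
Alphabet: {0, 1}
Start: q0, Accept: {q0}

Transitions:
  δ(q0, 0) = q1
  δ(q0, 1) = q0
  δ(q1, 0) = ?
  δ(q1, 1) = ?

What each state remembers (consistent with the given transitions and accept states):
  q0: an even number of 0s has been read so far
  q1: an odd number of 0s has been read so far
Filling in the missing entries:
  δ(q1, 0): in q1 (an odd number of 0s has been read so far), after reading 0 we have: an even number of 0s has been read so far → q0
  δ(q1, 1): in q1 (an odd number of 0s has been read so far), after reading 1 we have: an odd number of 0s has been read so far → q1

Final answer: δ(q1, 0) = q0; δ(q1, 1) = q1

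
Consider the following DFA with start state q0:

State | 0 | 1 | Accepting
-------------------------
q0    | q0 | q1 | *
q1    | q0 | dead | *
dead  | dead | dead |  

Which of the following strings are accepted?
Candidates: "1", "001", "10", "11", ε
"1": q0 → q1; q1 is accepting → accepted
"001": q0 → q0 → q0 → q1; q1 is accepting → accepted
"10": q0 → q1 → q0; q0 is accepting → accepted
"11": q0 → q1 → dead; dead is not accepting → rejected
ε: q0; q0 is accepting → accepted

Final answer: "1", "001", "10", ε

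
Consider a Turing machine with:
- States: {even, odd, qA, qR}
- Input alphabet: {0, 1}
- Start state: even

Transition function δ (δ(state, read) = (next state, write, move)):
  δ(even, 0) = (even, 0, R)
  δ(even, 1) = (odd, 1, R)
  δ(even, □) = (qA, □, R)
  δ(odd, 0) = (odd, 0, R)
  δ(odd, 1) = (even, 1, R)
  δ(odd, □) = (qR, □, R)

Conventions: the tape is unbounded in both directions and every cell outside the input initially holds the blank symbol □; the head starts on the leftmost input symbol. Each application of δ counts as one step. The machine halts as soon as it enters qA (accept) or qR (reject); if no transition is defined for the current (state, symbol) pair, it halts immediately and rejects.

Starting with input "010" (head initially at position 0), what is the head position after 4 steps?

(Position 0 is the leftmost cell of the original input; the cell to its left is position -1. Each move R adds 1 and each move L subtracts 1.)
Step 0: [even]010 (head at position 0)
Step 1: δ(even, 0) = (even, 0, R)  ⊢  0[even]10 (head at position 1)
Step 2: δ(even, 1) = (odd, 1, R)  ⊢  01[odd]0 (head at position 2)
Step 3: δ(odd, 0) = (odd, 0, R)  ⊢  010[odd]□ (head at position 3)
Step 4: δ(odd, □) = (qR, □, R)  ⊢  010□[qR]□ (head at position 4)
Head position after 4 steps: 4

Final answer: Position 4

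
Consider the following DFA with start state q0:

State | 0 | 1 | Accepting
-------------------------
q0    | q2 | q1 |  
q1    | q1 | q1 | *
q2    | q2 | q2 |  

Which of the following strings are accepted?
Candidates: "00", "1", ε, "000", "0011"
"00": q0 → q2 → q2; q2 is not accepting → rejected
"1": q0 → q1; q1 is accepting → accepted
ε: q0; q0 is not accepting → rejected
"000": q0 → q2 → q2 → q2; q2 is not accepting → rejected
"0011": q0 → q2 → q2 → q2 → q2; q2 is not accepting → rejected

Final answer: "1"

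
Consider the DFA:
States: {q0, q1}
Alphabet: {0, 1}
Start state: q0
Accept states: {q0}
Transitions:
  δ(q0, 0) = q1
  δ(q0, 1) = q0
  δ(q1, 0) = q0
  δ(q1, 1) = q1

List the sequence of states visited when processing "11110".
Starting at q0
Read '1': q0 -> q0
Read '1': q0 -> q0
Read '1': q0 -> q0
Read '1': q0 -> q0
Read '0': q0 -> q1

Final answer: q0 -> q0 -> q0 -> q0 -> q0 -> q1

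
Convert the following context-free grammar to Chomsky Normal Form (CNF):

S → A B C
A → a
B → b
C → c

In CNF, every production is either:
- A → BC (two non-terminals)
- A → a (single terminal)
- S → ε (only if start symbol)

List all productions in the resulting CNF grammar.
The grammar has no ε-productions or unit productions to eliminate.
A → a is already in CNF (single terminal) – keep it.
B → b is already in CNF (single terminal) – keep it.
C → c is already in CNF (single terminal) – keep it.
S → A B C has 3 symbols on the right: break it into binary productions S → A X0, X0 → B C.
Resulting CNF grammar (5 productions): A → a; B → b; C → c; S → A X0; X0 → B C

Final answer: A → a; B → b; C → c; S → A X0; X0 → B C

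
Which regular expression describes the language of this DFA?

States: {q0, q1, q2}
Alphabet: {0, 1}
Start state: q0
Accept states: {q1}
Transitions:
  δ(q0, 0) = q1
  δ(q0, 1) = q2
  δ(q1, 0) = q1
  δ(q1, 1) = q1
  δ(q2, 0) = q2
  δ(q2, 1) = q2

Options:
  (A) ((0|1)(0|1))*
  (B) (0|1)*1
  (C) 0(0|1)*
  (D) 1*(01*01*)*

Testing sample strings against the DFA:
  '00' -> accepted
  '011' -> accepted
  '001' -> accepted
  '0101' -> accepted
Checking each option for a counterexample:
  (A) ((0|1)(0|1))*: ε is rejected by the DFA but matches the regex → eliminated
  (B) (0|1)*1: '0' is accepted by the DFA but does not match the regex → eliminated
  (C) 0(0|1)*: agrees with the DFA on all strings of length ≤ 4
  (D) 1*(01*01*)*: ε is rejected by the DFA but matches the regex → eliminated
Only (C) 0(0|1)* is consistent with the DFA.

Final answer: (C) 0(0|1)*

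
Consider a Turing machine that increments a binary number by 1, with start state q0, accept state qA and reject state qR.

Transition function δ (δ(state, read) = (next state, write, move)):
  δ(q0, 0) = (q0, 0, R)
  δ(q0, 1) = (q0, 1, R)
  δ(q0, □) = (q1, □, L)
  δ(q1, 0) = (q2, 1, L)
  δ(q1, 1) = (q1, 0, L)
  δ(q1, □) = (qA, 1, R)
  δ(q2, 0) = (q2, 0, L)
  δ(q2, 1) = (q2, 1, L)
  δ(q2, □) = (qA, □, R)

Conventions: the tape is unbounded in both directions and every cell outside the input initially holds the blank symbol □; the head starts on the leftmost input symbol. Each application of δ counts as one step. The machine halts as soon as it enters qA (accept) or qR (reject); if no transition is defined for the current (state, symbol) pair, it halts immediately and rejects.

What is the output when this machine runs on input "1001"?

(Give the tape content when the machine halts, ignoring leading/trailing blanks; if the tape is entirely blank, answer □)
Step 0: [q0]1001 (head at position 0)
Step 1: δ(q0, 1) = (q0, 1, R)  ⊢  1[q0]001 (head at position 1)
Step 2: δ(q0, 0) = (q0, 0, R)  ⊢  10[q0]01 (head at position 2)
Step 3: δ(q0, 0) = (q0, 0, R)  ⊢  100[q0]1 (head at position 3)
Step 4: δ(q0, 1) = (q0, 1, R)  ⊢  1001[q0]□ (head at position 4)
Step 5: δ(q0, □) = (q1, □, L)  ⊢  100[q1]1□ (head at position 3)
Step 6: δ(q1, 1) = (q1, 0, L)  ⊢  10[q1]00□ (head at position 2)
Step 7: δ(q1, 0) = (q2, 1, L)  ⊢  1[q2]010□ (head at position 1)
Step 8: δ(q2, 0) = (q2, 0, L)  ⊢  [q2]1010□ (head at position 0)
Step 9: δ(q2, 1) = (q2, 1, L)  ⊢  [q2]□1010□ (head at position -1)
Step 10: δ(q2, □) = (qA, □, R)  ⊢  □[qA]1010□ (head at position 0)
The machine is in qA, so it halts and accepts.
Tape content when halted (ignoring surrounding blanks): 1010

Final answer: Output: 1010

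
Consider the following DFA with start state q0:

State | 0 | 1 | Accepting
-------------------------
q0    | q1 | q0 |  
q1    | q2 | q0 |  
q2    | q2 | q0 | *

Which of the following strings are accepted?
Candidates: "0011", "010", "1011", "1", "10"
"0011": q0 → q1 → q2 → q0 → q0; q0 is not accepting → rejected
"010": q0 → q1 → q0 → q1; q1 is not accepting → rejected
"1011": q0 → q0 → q1 → q0 → q0; q0 is not accepting → rejected
"1": q0 → q0; q0 is not accepting → rejected
"10": q0 → q0 → q1; q1 is not accepting → rejected

Final answer: None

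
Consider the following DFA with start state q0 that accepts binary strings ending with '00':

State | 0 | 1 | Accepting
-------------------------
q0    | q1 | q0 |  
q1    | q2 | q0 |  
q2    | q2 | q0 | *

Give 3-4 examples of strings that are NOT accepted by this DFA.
Any strings that end in a non-accepting state work; for example:
"011": q0 → q1 → q0 → q0; q0 is not accepting → rejected
"110": q0 → q0 → q0 → q1; q1 is not accepting → rejected
"0011": q0 → q1 → q2 → q0 → q0; q0 is not accepting → rejected
"1111": q0 → q0 → q0 → q0 → q0; q0 is not accepting → rejected

Final answer: "011", "110", "0011", "1111"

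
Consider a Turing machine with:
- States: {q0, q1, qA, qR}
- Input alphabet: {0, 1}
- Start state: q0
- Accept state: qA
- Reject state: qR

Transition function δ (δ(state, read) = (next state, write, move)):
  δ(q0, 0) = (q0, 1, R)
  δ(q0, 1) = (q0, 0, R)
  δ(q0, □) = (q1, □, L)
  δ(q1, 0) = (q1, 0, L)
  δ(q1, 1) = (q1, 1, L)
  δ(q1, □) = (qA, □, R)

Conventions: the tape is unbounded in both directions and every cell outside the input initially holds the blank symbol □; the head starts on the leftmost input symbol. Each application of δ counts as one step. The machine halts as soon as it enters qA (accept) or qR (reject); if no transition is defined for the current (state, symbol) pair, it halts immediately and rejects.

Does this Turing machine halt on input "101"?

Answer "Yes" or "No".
Step 0: [q0]101 (head at position 0)
Step 1: δ(q0, 1) = (q0, 0, R)  ⊢  0[q0]01 (head at position 1)
Step 2: δ(q0, 0) = (q0, 1, R)  ⊢  01[q0]1 (head at position 2)
Step 3: δ(q0, 1) = (q0, 0, R)  ⊢  010[q0]□ (head at position 3)
Step 4: δ(q0, □) = (q1, □, L)  ⊢  01[q1]0□ (head at position 2)
Step 5: δ(q1, 0) = (q1, 0, L)  ⊢  0[q1]10□ (head at position 1)
Step 6: δ(q1, 1) = (q1, 1, L)  ⊢  [q1]010□ (head at position 0)
Step 7: δ(q1, 0) = (q1, 0, L)  ⊢  [q1]□010□ (head at position -1)
Step 8: δ(q1, □) = (qA, □, R)  ⊢  □[qA]010□ (head at position 0)
The machine is in qA, so it halts and accepts.
It halts after 8 steps.

Final answer: Yes - halts after 8 steps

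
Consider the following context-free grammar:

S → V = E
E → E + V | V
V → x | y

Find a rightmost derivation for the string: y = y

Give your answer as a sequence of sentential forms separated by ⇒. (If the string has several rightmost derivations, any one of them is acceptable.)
Start with S.
Step 1: the rightmost non-terminal is S; apply S → V = E:  V = E
Step 2: the rightmost non-terminal is E; apply E → V:  V = V
Step 3: the rightmost non-terminal is V; apply V → y:  V = y
Step 4: the rightmost non-terminal is V; apply V → y:  y = y

Final answer: S ⇒ V = E ⇒ V = V ⇒ V = y ⇒ y = y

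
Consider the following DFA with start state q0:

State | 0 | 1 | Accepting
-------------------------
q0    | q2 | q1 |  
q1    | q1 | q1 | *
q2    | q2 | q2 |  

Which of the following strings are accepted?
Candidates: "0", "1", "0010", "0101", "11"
"0": q0 → q2; q2 is not accepting → rejected
"1": q0 → q1; q1 is accepting → accepted
"0010": q0 → q2 → q2 → q2 → q2; q2 is not accepting → rejected
"0101": q0 → q2 → q2 → q2 → q2; q2 is not accepting → rejected
"11": q0 → q1 → q1; q1 is accepting → accepted

Final answer: "1", "11"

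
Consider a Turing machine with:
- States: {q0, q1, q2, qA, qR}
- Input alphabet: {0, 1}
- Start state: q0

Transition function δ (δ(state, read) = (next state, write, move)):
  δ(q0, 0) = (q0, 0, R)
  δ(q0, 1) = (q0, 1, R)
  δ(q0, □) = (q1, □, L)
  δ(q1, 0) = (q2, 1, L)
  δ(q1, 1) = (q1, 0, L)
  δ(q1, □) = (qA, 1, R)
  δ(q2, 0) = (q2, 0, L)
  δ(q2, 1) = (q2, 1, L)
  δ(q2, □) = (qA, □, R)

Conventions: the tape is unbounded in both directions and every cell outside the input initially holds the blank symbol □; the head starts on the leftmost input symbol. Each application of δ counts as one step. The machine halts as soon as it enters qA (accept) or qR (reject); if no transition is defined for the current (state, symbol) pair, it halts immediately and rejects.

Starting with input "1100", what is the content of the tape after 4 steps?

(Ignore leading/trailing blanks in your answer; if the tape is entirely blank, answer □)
Step 0: [q0]1100 (head at position 0)
Step 1: δ(q0, 1) = (q0, 1, R)  ⊢  1[q0]100 (head at position 1)
Step 2: δ(q0, 1) = (q0, 1, R)  ⊢  11[q0]00 (head at position 2)
Step 3: δ(q0, 0) = (q0, 0, R)  ⊢  110[q0]0 (head at position 3)
Step 4: δ(q0, 0) = (q0, 0, R)  ⊢  1100[q0]□ (head at position 4)
Tape after 4 steps (ignoring surrounding blanks): 1100

Final answer: Tape: 1100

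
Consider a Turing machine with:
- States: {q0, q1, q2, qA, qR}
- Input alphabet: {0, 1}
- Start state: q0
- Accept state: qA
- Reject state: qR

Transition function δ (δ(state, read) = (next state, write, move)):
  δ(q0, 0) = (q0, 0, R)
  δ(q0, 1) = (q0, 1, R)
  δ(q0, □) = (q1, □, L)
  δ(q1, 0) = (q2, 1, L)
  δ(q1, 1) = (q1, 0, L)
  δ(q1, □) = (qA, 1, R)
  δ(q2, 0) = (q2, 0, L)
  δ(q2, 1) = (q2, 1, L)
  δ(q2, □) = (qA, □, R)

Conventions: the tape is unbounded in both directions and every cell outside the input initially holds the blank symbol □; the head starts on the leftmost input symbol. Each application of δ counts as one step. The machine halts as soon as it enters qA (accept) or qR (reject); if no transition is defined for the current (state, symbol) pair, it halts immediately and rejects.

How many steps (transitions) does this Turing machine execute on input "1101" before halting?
Step 0: [q0]1101 (head at position 0)
Step 1: δ(q0, 1) = (q0, 1, R)  ⊢  1[q0]101 (head at position 1)
Step 2: δ(q0, 1) = (q0, 1, R)  ⊢  11[q0]01 (head at position 2)
Step 3: δ(q0, 0) = (q0, 0, R)  ⊢  110[q0]1 (head at position 3)
Step 4: δ(q0, 1) = (q0, 1, R)  ⊢  1101[q0]□ (head at position 4)
Step 5: δ(q0, □) = (q1, □, L)  ⊢  110[q1]1□ (head at position 3)
Step 6: δ(q1, 1) = (q1, 0, L)  ⊢  11[q1]00□ (head at position 2)
Step 7: δ(q1, 0) = (q2, 1, L)  ⊢  1[q2]110□ (head at position 1)
Step 8: δ(q2, 1) = (q2, 1, L)  ⊢  [q2]1110□ (head at position 0)
Step 9: δ(q2, 1) = (q2, 1, L)  ⊢  [q2]□1110□ (head at position -1)
Step 10: δ(q2, □) = (qA, □, R)  ⊢  □[qA]1110□ (head at position 0)
The machine is in qA, so it halts and accepts.
Number of transitions executed: 10.

Final answer: 10 steps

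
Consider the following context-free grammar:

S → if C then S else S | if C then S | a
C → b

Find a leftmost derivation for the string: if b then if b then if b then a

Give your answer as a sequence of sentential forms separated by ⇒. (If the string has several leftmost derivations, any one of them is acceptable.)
Start with S.
Step 1: the leftmost non-terminal is S; apply S → if C then S:  if C then S
Step 2: the leftmost non-terminal is C; apply C → b:  if b then S
Step 3: the leftmost non-terminal is S; apply S → if C then S:  if b then if C then S
Step 4: the leftmost non-terminal is C; apply C → b:  if b then if b then S
Step 5: the leftmost non-terminal is S; apply S → if C then S:  if b then if b then if C then S
Step 6: the leftmost non-terminal is C; apply C → b:  if b then if b then if b then S
Step 7: the leftmost non-terminal is S; apply S → a:  if b then if b then if b then a

Final answer: S ⇒ if C then S ⇒ if b then S ⇒ if b then if C then S ⇒ if b then if b then S ⇒ if b then if b then if C then S ⇒ if b then if b then if b then S ⇒ if b then if b then if b then a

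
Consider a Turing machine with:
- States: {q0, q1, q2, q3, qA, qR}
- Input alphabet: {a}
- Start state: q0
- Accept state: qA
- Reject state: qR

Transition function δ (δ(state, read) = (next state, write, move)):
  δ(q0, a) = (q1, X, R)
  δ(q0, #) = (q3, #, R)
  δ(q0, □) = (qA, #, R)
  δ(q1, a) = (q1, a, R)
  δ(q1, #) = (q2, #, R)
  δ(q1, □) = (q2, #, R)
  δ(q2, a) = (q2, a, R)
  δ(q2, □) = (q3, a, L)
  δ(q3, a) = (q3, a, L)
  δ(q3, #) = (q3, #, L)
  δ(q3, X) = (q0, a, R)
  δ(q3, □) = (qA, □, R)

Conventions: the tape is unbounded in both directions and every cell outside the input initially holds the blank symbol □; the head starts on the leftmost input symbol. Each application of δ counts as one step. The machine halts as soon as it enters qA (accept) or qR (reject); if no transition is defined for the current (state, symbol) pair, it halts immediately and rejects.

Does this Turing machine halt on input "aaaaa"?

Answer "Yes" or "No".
Trace (configuration after each step, as tape_left[state]tape_right with head position):
Step 0: [q0]aaaaa (head at position 0)
Step 1: X[q1]aaaa (head 1)
Step 2: Xa[q1]aaa (head 2)
Step 3: Xaa[q1]aa (head 3)
Step 4: Xaaa[q1]a (head 4)
Step 5: Xaaaa[q1]□ (head 5)
Step 6: Xaaaa#[q2]□ (head 6)
Step 7: Xaaaa[q3]#a (head 5)
Step 8: Xaaa[q3]a#a (head 4)
Step 9: Xaa[q3]aa#a (head 3)
Step 10: Xa[q3]aaa#a (head 2)
Step 11: X[q3]aaaa#a (head 1)
Step 12: [q3]Xaaaa#a (head 0)
Step 13: a[q0]aaaa#a (head 1)
Step 14: aX[q1]aaa#a (head 2)
Step 15: aXa[q1]aa#a (head 3)
Step 16: aXaa[q1]a#a (head 4)
Step 17: aXaaa[q1]#a (head 5)
Step 18: aXaaa#[q2]a (head 6)
Step 19: aXaaa#a[q2]□ (head 7)
Step 20: aXaaa#[q3]aa (head 6)
Step 21: aXaaa[q3]#aa (head 5)
Step 22: aXaa[q3]a#aa (head 4)
Step 23: aXa[q3]aa#aa (head 3)
Step 24: aX[q3]aaa#aa (head 2)
Step 25: a[q3]Xaaa#aa (head 1)
Step 26: aa[q0]aaa#aa (head 2)
Step 27: aaX[q1]aa#aa (head 3)
Step 28: aaXa[q1]a#aa (head 4)
Step 29: aaXaa[q1]#aa (head 5)
Step 30: aaXaa#[q2]aa (head 6)
Step 31: aaXaa#a[q2]a (head 7)
Step 32: aaXaa#aa[q2]□ (head 8)
Step 33: aaXaa#a[q3]aa (head 7)
Step 34: aaXaa#[q3]aaa (head 6)
Step 35: aaXaa[q3]#aaa (head 5)
Step 36: aaXa[q3]a#aaa (head 4)
Step 37: aaX[q3]aa#aaa (head 3)
Step 38: aa[q3]Xaa#aaa (head 2)
Step 39: aaa[q0]aa#aaa (head 3)
Step 40: aaaX[q1]a#aaa (head 4)
Step 41: aaaXa[q1]#aaa (head 5)
Step 42: aaaXa#[q2]aaa (head 6)
Step 43: aaaXa#a[q2]aa (head 7)
Step 44: aaaXa#aa[q2]a (head 8)
Step 45: aaaXa#aaa[q2]□ (head 9)
Step 46: aaaXa#aa[q3]aa (head 8)
Step 47: aaaXa#a[q3]aaa (head 7)
Step 48: aaaXa#[q3]aaaa (head 6)
Step 49: aaaXa[q3]#aaaa (head 5)
Step 50: aaaX[q3]a#aaaa (head 4)
Step 51: aaa[q3]Xa#aaaa (head 3)
Step 52: aaaa[q0]a#aaaa (head 4)
Step 53: aaaaX[q1]#aaaa (head 5)
Step 54: aaaaX#[q2]aaaa (head 6)
Step 55: aaaaX#a[q2]aaa (head 7)
Step 56: aaaaX#aa[q2]aa (head 8)
Step 57: aaaaX#aaa[q2]a (head 9)
Step 58: aaaaX#aaaa[q2]□ (head 10)
Step 59: aaaaX#aaa[q3]aa (head 9)
Step 60: aaaaX#aa[q3]aaa (head 8)
Step 61: aaaaX#a[q3]aaaa (head 7)
Step 62: aaaaX#[q3]aaaaa (head 6)
Step 63: aaaaX[q3]#aaaaa (head 5)
Step 64: aaaa[q3]X#aaaaa (head 4)
Step 65: aaaaa[q0]#aaaaa (head 5)
Step 66: aaaaa#[q3]aaaaa (head 6)
Step 67: aaaaa[q3]#aaaaa (head 5)
Step 68: aaaa[q3]a#aaaaa (head 4)
Step 69: aaa[q3]aa#aaaaa (head 3)
Step 70: aa[q3]aaa#aaaaa (head 2)
Step 71: a[q3]aaaa#aaaaa (head 1)
Step 72: [q3]aaaaa#aaaaa (head 0)
Step 73: [q3]□aaaaa#aaaaa (head -1)
Step 74: □[qA]aaaaa#aaaaa (head 0)
The machine is in qA, so it halts and accepts.
It halts after 74 steps.

Final answer: Yes - halts after 74 steps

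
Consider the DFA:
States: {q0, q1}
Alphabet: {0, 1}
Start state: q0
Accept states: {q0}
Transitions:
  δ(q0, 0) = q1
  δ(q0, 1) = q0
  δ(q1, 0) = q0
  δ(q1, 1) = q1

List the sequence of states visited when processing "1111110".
Starting at q0
Read '1': q0 -> q0
Read '1': q0 -> q0
Read '1': q0 -> q0
Read '1': q0 -> q0
Read '1': q0 -> q0
Read '1': q0 -> q0
Read '0': q0 -> q1

Final answer: q0 -> q0 -> q0 -> q0 -> q0 -> q0 -> q0 -> q1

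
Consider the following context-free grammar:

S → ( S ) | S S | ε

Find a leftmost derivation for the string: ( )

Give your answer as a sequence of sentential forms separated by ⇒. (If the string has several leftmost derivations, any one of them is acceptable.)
Start with S.
Step 1: the leftmost non-terminal is S; apply S → ( S ):  ( S )
Step 2: the leftmost non-terminal is S; apply S → ε:  ( )

Final answer: S ⇒ ( S ) ⇒ ( )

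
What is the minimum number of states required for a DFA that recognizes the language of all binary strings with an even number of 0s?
Language: binary strings with an even number of 0s
Lower bound (Myhill–Nerode): the prefixes ε, 0 are pairwise distinguishable:
  ε vs 0: suffix ε distinguishes them (ε has zero 0s (accepted), 0 has one 0 (rejected))
So any DFA needs at least 2 states.
Upper bound: a DFA with 2 states exists (one state per class above).
Minimum states: 2

Final answer: 2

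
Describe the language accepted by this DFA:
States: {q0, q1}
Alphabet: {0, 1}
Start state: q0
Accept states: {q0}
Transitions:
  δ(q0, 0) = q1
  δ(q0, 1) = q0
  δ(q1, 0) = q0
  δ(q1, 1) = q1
Analyzing the DFA structure:
Start state: q0
Accept states: {q0}
Interpreting what each state remembers (checking against the transitions):
  q0: an even number of 0s has been read so far
  q1: an odd number of 0s has been read so far
  δ(q0, 0): in q0 (an even number of 0s has been read so far), after reading 0 we have: an odd number of 0s has been read so far → q1
  δ(q0, 1): in q0 (an even number of 0s has been read so far), after reading 1 we have: an even number of 0s has been read so far → q0
  δ(q1, 0): in q1 (an odd number of 0s has been read so far), after reading 0 we have: an even number of 0s has been read so far → q0
  δ(q1, 1): in q1 (an odd number of 0s has been read so far), after reading 1 we have: an odd number of 0s has been read so far → q1
A string is accepted iff it ends in {q0}, i.e. an even number of 0s has been read so far.
Language: All binary strings with an even number of 0s

Final answer: All binary strings with an even number of 0s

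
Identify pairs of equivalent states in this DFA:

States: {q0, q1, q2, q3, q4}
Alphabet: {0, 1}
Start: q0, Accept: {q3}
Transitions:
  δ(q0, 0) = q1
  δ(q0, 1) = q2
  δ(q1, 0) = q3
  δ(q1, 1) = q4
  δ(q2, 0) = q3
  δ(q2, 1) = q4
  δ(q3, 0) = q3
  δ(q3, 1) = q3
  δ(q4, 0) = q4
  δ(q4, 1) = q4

Using the table-filling algorithm:
Round 0 – mark pairs where exactly one state is accepting: (q0,q3), (q1,q3), (q2,q3), (q3,q4)
Round 1 – newly marked: (q0,q1) [on 0: q1 vs q3, already marked]; (q0,q2) [on 0: q1 vs q3, already marked]; (q1,q4) [on 0: q3 vs q4, already marked]; (q2,q4) [on 0: q3 vs q4, already marked]
Round 2 – newly marked: (q0,q4) [on 0: q1 vs q4, already marked]
No further pairs can be marked.
(q1, q2) unmarked: δ(q1,0)=q3, δ(q2,0)=q3; δ(q1,1)=q4, δ(q2,1)=q4 → equivalent
Equivalent pairs: (q1, q2)

Final answer: Equivalent pairs: (q1, q2)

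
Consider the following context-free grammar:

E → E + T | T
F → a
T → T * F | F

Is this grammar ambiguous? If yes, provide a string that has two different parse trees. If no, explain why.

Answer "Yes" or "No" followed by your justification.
This is the standard stratified expression grammar: '+' is introduced only by the left-recursive rule E → E + T and '*' only by the left-recursive rule T → T * F, with F → a. For any string, the last '+' must be the one produced at the root E (everything after it is a T containing no '+'), and likewise within each T the last '*' is produced at its root. This fixes the parse tree uniquely (left-associative, '*' binding tighter than '+'), so every string has exactly one parse tree.

Final answer: No - the grammar is unambiguous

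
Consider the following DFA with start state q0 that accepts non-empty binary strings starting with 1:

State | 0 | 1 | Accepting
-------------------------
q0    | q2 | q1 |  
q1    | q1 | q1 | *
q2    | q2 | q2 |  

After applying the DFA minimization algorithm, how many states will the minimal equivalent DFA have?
All 3 states are reachable from q0, so none can be removed as unreachable.
Table-filling: first mark every (accepting, non-accepting) pair as distinguishable (accepting: {q1}; non-accepting: {q0, q2}).
Round 1: (q0, q2) on '1' go to q1 and q2, already distinguishable → mark.
Every pair of states is distinguishable, so the DFA is already minimal.
Equivalence classes: {q0}, {q1}, {q2} → 3 states.

Final answer: 3 states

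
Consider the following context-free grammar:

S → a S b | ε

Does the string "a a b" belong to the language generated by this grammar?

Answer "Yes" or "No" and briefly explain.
Every derivation applies S → a S b some number n of times and then S → ε, producing a^n b^n with equally many a's and b's. The string a a b has two a's but only one b, so it cannot be derived.

Final answer: No - no valid derivation exists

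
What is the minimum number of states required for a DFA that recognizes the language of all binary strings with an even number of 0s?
Language: binary strings with an even number of 0s
Lower bound (Myhill–Nerode): the prefixes ε, 0 are pairwise distinguishable:
  ε vs 0: suffix ε distinguishes them (ε has zero 0s (accepted), 0 has one 0 (rejected))
So any DFA needs at least 2 states.
Upper bound: a DFA with 2 states exists (one state per class above).
Minimum states: 2

Final answer: 2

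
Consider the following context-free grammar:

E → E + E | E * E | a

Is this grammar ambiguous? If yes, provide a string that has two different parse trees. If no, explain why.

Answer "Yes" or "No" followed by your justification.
Two different leftmost derivations of a + a * a:
  (1) E ⇒ E + E ⇒ a + E ⇒ a + E * E ⇒ a + a * E ⇒ a + a * a   (tree groups a + (a * a))
  (2) E ⇒ E * E ⇒ E + E * E ⇒ a + E * E ⇒ a + a * E ⇒ a + a * a   (tree groups (a + a) * a)
Two distinct leftmost derivations = two distinct parse trees, so the grammar is ambiguous.

Final answer: Yes - the string 'a + a * a' has two distinct leftmost derivations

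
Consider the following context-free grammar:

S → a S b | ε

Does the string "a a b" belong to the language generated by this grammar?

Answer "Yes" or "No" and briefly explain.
Every derivation applies S → a S b some number n of times and then S → ε, producing a^n b^n with equally many a's and b's. The string a a b has two a's but only one b, so it cannot be derived.

Final answer: No - no valid derivation exists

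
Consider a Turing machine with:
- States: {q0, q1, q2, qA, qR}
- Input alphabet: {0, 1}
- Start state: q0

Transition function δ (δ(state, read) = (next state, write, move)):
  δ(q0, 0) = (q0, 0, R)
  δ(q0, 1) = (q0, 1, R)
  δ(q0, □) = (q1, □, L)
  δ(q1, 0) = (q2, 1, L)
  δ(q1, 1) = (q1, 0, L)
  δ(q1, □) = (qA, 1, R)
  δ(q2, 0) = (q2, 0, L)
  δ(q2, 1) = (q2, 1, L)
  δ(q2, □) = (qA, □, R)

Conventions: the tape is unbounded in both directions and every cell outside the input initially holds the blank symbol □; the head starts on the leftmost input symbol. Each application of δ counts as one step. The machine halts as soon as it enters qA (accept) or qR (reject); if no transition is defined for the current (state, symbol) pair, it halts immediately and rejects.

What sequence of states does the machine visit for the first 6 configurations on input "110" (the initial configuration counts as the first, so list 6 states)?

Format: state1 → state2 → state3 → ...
Step 0: [q0]110 (head at position 0)
Step 1: δ(q0, 1) = (q0, 1, R)  ⊢  1[q0]10 (head at position 1)
Step 2: δ(q0, 1) = (q0, 1, R)  ⊢  11[q0]0 (head at position 2)
Step 3: δ(q0, 0) = (q0, 0, R)  ⊢  110[q0]□ (head at position 3)
Step 4: δ(q0, □) = (q1, □, L)  ⊢  11[q1]0□ (head at position 2)
Step 5: δ(q1, 0) = (q2, 1, L)  ⊢  1[q2]11□ (head at position 1)
Reading off the states of these 6 configurations: q0 → q0 → q0 → q0 → q1 → q2

Final answer: q0 → q0 → q0 → q0 → q1 → q2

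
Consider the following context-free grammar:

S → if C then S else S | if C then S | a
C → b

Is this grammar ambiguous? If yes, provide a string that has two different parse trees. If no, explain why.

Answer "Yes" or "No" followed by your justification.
The 'dangling else' can attach to either if. Two leftmost derivations of  if b then if b then a else a:
  (1) S ⇒ if C then S else S ⇒ if b then S else S ⇒ if b then if C then S else S ⇒ if b then if b then S else S ⇒ if b then if b then a else S ⇒ if b then if b then a else a   (else belongs to the outer if)
  (2) S ⇒ if C then S ⇒ if b then S ⇒ if b then if C then S else S ⇒ if b then if b then S else S ⇒ if b then if b then a else S ⇒ if b then if b then a else a   (else belongs to the inner if)
Two distinct parse trees for the same string, so the grammar is ambiguous.

Final answer: Yes - the string 'if b then if b then a else a' has two distinct leftmost derivations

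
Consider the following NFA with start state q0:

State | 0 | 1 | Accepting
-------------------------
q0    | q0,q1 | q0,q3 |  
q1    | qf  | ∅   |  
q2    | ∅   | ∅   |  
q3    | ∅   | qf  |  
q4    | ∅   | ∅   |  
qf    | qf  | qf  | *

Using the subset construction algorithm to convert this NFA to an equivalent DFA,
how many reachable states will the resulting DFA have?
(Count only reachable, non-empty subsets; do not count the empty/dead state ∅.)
Start subset: {q0}
{q0}: on 0 → {q0, q1}, on 1 → {q0, q3}
{q0, q1}: on 0 → {q0, q1, qf}, on 1 → {q0, q3}
{q0, q3}: on 0 → {q0, q1}, on 1 → {q0, q3, qf}
{q0, q1, qf}: on 0 → {q0, q1, qf}, on 1 → {q0, q3, qf}
{q0, q3, qf}: on 0 → {q0, q1, qf}, on 1 → {q0, q3, qf}
Reachable non-empty subsets: {q0}, {q0, q1}, {q0, q3}, {q0, q1, qf}, {q0, q3, qf} — 5 in total.

Final answer: 5 states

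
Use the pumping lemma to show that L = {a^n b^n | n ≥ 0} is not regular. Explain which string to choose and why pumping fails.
Language: L = {a^n b^n | n ≥ 0} (equal numbers of a's followed by b's)
Step 1: Assume for contradiction that L is regular, with pumping length p.
Step 2: Choose s = a^p b^p. Then s ∈ L (it has p a's followed by p b's) and |s| ≥ p.
Step 3: Consider any decomposition s = xyz with |xy| ≤ p and |y| > 0. Since |xy| ≤ p and the first p symbols of s are all a's, y = a^k for some k with 1 ≤ k ≤ p.
Step 4: Pumping up (i = 2): xy²z = a^(p+k) b^p, which has more a's than b's, so xy²z ∉ L.
This contradicts the pumping lemma, so L is not regular.

Final answer: Choose s = a^p b^p. Since |xy| ≤ p, y = a^k with k ≥ 1. Then xy²z = a^(p+k) b^p ∉ L.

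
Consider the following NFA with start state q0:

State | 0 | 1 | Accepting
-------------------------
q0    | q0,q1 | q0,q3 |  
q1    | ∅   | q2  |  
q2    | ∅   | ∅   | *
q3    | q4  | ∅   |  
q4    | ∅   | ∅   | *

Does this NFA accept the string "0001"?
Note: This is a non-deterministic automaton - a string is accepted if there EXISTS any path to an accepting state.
Track the set of states the NFA could be in: start {q0}
Read '0': {q0} → {q0, q1}
Read '0': {q0, q1} → {q0, q1}
Read '0': {q0, q1} → {q0, q1}
Read '1': {q0, q1} → {q0, q2, q3}
Final set {q0, q2, q3} contains accepting state(s) {q2} → accepted.

Final answer: Yes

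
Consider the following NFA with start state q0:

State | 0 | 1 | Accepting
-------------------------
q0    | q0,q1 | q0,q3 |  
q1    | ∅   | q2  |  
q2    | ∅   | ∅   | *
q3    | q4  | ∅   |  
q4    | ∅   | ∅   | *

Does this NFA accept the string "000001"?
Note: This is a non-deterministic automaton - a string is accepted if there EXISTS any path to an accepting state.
Track the set of states the NFA could be in: start {q0}
Read '0': {q0} → {q0, q1}
Read '0': {q0, q1} → {q0, q1}
Read '0': {q0, q1} → {q0, q1}
Read '0': {q0, q1} → {q0, q1}
Read '0': {q0, q1} → {q0, q1}
Read '1': {q0, q1} → {q0, q2, q3}
Final set {q0, q2, q3} contains accepting state(s) {q2} → accepted.

Final answer: Yes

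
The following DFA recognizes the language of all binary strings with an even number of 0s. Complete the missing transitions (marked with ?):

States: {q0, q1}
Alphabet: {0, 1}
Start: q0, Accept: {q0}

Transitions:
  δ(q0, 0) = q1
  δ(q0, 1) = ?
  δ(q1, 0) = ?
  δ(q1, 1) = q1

What each state remembers (consistent with the given transitions and accept states):
  q0: an even number of 0s has been read so far
  q1: an odd number of 0s has been read so far
Filling in the missing entries:
  δ(q0, 1): in q0 (an even number of 0s has been read so far), after reading 1 we have: an even number of 0s has been read so far → q0
  δ(q1, 0): in q1 (an odd number of 0s has been read so far), after reading 0 we have: an even number of 0s has been read so far → q0

Final answer: δ(q0, 1) = q0; δ(q1, 0) = q0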